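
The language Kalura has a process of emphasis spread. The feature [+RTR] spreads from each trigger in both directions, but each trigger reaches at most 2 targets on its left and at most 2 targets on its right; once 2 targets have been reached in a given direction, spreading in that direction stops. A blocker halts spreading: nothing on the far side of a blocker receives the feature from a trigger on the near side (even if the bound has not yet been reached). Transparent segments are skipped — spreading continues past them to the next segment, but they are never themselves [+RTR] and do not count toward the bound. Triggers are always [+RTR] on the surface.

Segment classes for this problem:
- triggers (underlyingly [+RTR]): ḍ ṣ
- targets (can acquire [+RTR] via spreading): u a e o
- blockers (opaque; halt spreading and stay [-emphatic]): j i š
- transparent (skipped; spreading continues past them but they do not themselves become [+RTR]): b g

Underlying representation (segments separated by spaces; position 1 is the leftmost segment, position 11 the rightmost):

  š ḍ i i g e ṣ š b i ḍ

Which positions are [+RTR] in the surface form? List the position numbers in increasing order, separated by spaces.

From /ḍ/ at 2 rightward: 3 /i/ blocks.
From /ḍ/ at 2 leftward: 1 /š/ blocks.
From /ṣ/ at 7 rightward: 8 /š/ blocks.
From /ṣ/ at 7 leftward: 6 /e/ → [+RTR]; 5 /g/ transparent; 4 /i/ blocks.
From /ḍ/ at 11 rightward: word edge.
From /ḍ/ at 11 leftward: 10 /i/ blocks.

2 6 7 11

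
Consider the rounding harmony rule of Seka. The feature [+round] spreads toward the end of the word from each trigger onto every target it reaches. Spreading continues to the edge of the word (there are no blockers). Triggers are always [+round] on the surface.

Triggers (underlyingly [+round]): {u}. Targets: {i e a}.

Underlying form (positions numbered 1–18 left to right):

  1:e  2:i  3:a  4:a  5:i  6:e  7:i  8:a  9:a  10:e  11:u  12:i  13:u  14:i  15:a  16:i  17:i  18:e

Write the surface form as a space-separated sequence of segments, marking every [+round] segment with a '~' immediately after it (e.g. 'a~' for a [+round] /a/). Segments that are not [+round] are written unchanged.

e i a a i e i a a e u~ i~ u~ i~ a~ i~ i~ e~

From /u/ at 11 rightward: 12 /i/ → [+round]; 13 /u/ is itself a trigger — this domain ends here.
From /u/ at 13 rightward: 14 /i/ → [+round]; 15 /a/ → [+round]; 16 /i/ → [+round]; 17 /i/ → [+round]; 18 /e/ → [+round]; word edge.
Targets with no active source: positions 1 2 3 4 5 6 7 8 9 10 stay [-round].
[+round] positions on the surface: 11 12 13 14 15 16 17 18.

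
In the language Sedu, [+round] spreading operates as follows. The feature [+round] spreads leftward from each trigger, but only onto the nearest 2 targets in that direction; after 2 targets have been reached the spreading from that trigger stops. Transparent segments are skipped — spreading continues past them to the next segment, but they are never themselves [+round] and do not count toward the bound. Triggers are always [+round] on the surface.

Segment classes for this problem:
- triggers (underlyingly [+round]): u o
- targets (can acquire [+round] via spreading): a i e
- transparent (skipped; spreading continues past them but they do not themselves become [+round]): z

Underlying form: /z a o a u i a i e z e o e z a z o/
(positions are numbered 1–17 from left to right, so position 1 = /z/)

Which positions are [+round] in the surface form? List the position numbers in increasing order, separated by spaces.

From /o/ at 3 leftward: 2 /a/ → [+round]; 1 /z/ transparent; word edge.
From /u/ at 5 leftward: 4 /a/ → [+round]; 3 /o/ is itself a trigger — this domain ends here.
From /o/ at 12 leftward: 11 /e/ → [+round]; 10 /z/ transparent; 9 /e/ → [+round]; bound reached.
From /o/ at 17 leftward: 16 /z/ transparent; 15 /a/ → [+round]; 14 /z/ transparent; 13 /e/ → [+round]; bound reached.
Targets with no active source: positions 6 7 8 stay [-round].

2 3 4 5 9 11 12 13 15 17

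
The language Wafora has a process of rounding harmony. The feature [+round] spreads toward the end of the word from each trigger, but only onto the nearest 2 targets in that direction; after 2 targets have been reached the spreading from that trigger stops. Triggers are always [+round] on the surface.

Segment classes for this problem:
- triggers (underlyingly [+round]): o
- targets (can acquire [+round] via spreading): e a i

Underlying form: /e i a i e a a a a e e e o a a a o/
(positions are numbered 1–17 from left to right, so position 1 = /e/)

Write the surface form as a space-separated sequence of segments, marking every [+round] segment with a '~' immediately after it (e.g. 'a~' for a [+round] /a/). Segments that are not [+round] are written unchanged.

e i a i e a a a a e e e o~ a~ a~ a o~

From /o/ at 13 rightward: 14 /a/ → [+round]; 15 /a/ → [+round]; bound reached.
From /o/ at 17 rightward: word edge.
Targets with no active source: positions 1 2 3 4 5 6 7 8 9 10 11 12 16 stay [-round].
[+round] positions on the surface: 13 14 15 17.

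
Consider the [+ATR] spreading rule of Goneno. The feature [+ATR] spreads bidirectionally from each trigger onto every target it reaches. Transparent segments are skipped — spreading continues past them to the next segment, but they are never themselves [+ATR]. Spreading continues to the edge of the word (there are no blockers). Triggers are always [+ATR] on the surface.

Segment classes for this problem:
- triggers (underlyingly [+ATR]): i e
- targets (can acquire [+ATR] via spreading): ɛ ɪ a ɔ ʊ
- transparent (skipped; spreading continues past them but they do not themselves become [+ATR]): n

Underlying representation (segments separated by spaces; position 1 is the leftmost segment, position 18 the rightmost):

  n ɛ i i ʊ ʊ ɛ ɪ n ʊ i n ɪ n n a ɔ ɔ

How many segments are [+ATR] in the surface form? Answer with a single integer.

From /i/ at 3 rightward: 4 /i/ is itself a trigger — this domain ends here.
From /i/ at 3 leftward: 2 /ɛ/ → [+ATR]; 1 /n/ transparent; word edge.
From /i/ at 4 rightward: 5 /ʊ/ → [+ATR]; 6 /ʊ/ → [+ATR]; 7 /ɛ/ → [+ATR]; 8 /ɪ/ → [+ATR]; 9 /n/ transparent; 10 /ʊ/ → [+ATR]; 11 /i/ is itself a trigger — this domain ends here.
From /i/ at 4 leftward: 3 /i/ is itself a trigger — this domain ends here.
From /i/ at 11 rightward: 12 /n/ transparent; 13 /ɪ/ → [+ATR]; 14 /n/ transparent; 15 /n/ transparent; 16 /a/ → [+ATR]; 17 /ɔ/ → [+ATR]; 18 /ɔ/ → [+ATR]; word edge.
From /i/ at 11 leftward: 10 /ʊ/ → [+ATR]; 9 /n/ transparent; 8 /ɪ/ → [+ATR]; 7 /ɛ/ → [+ATR]; 6 /ʊ/ → [+ATR]; 5 /ʊ/ → [+ATR]; 4 /i/ is itself a trigger — this domain ends here.
[+ATR] positions on the surface: 2 3 4 5 6 7 8 10 11 13 16 17 18.

13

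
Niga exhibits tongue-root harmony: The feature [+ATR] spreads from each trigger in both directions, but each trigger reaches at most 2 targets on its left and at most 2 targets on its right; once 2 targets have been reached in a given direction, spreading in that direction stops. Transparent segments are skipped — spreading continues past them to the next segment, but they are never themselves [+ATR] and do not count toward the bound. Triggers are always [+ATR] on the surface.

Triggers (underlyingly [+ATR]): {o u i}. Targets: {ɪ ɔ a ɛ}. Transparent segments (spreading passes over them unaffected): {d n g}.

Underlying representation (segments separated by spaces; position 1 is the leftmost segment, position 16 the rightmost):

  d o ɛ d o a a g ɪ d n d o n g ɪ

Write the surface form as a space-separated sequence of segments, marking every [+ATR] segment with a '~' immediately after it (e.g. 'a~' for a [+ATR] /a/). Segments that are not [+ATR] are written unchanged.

d o~ ɛ~ d o~ a~ a~ g ɪ~ d n d o~ n g ɪ~

From /o/ at 2 rightward: 3 /ɛ/ → [+ATR]; 4 /d/ transparent; 5 /o/ is itself a trigger — this domain ends here.
From /o/ at 2 leftward: 1 /d/ transparent; word edge.
From /o/ at 5 rightward: 6 /a/ → [+ATR]; 7 /a/ → [+ATR]; bound reached.
From /o/ at 5 leftward: 4 /d/ transparent; 3 /ɛ/ → [+ATR]; 2 /o/ is itself a trigger — this domain ends here.
From /o/ at 13 rightward: 14 /n/ transparent; 15 /g/ transparent; 16 /ɪ/ → [+ATR]; word edge.
From /o/ at 13 leftward: 12 /d/ transparent; 11 /n/ transparent; 10 /d/ transparent; 9 /ɪ/ → [+ATR]; 8 /g/ transparent; 7 /a/ → [+ATR]; bound reached.
[+ATR] positions on the surface: 2 3 5 6 7 9 13 16.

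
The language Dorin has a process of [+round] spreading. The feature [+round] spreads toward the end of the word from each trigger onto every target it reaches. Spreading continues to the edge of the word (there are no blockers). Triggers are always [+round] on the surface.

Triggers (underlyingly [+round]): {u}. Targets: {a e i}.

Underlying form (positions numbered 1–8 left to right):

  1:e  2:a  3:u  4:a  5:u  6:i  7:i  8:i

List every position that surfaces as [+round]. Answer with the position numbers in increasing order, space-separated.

3 4 5 6 7 8

From /u/ at 3 rightward: 4 /a/ → [+round]; 5 /u/ is itself a trigger — this domain ends here.
From /u/ at 5 rightward: 6 /i/ → [+round]; 7 /i/ → [+round]; 8 /i/ → [+round]; word edge.
Targets with no active source: positions 1 2 stay [-round].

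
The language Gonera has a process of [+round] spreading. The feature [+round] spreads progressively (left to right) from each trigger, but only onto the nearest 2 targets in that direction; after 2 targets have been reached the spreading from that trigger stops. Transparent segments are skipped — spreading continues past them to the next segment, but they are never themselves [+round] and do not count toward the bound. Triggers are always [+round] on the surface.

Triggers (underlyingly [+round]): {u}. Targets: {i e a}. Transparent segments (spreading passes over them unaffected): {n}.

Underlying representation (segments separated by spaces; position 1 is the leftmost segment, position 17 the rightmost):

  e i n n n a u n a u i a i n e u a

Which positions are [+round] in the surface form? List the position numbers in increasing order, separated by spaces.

From /u/ at 7 rightward: 8 /n/ transparent; 9 /a/ → [+round]; 10 /u/ is itself a trigger — this domain ends here.
From /u/ at 10 rightward: 11 /i/ → [+round]; 12 /a/ → [+round]; bound reached.
From /u/ at 16 rightward: 17 /a/ → [+round]; word edge.
Targets with no active source: positions 1 2 6 13 15 stay [-round].

7 9 10 11 12 16 17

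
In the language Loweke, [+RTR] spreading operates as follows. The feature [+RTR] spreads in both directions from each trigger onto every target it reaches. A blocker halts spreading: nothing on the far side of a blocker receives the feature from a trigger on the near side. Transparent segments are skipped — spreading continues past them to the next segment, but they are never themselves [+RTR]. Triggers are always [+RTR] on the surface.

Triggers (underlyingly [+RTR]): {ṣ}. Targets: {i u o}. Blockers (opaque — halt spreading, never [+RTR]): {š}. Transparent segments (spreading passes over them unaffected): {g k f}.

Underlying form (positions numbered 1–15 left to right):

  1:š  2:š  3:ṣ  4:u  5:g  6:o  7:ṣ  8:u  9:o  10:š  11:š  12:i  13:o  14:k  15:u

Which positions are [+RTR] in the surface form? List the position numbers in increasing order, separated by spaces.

3 4 6 7 8 9

From /ṣ/ at 3 rightward: 4 /u/ → [+RTR]; 5 /g/ transparent; 6 /o/ → [+RTR]; 7 /ṣ/ is itself a trigger — this domain ends here.
From /ṣ/ at 3 leftward: 2 /š/ blocks.
From /ṣ/ at 7 rightward: 8 /u/ → [+RTR]; 9 /o/ → [+RTR]; 10 /š/ blocks.
From /ṣ/ at 7 leftward: 6 /o/ → [+RTR]; 5 /g/ transparent; 4 /u/ → [+RTR]; 3 /ṣ/ is itself a trigger — this domain ends here.
Targets with no active source: positions 12 13 15 stay [-emphatic].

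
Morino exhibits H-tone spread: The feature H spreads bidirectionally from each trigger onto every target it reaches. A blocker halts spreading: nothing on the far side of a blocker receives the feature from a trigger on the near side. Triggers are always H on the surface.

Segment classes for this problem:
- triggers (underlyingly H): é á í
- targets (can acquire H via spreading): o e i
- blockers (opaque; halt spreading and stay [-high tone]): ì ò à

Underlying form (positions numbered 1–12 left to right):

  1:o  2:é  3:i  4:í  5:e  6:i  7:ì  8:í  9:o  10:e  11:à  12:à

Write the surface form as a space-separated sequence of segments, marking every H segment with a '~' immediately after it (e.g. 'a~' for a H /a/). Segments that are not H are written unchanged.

From /é/ at 2 rightward: 3 /i/ → H; 4 /í/ is itself a trigger — this domain ends here.
From /é/ at 2 leftward: 1 /o/ → H; word edge.
From /í/ at 4 rightward: 5 /e/ → H; 6 /i/ → H; 7 /ì/ blocks.
From /í/ at 4 leftward: 3 /i/ → H; 2 /é/ is itself a trigger — this domain ends here.
From /í/ at 8 rightward: 9 /o/ → H; 10 /e/ → H; 11 /à/ blocks.
From /í/ at 8 leftward: 7 /ì/ blocks.
H positions on the surface: 1 2 3 4 5 6 8 9 10.

o~ é~ i~ í~ e~ i~ ì í~ o~ e~ à à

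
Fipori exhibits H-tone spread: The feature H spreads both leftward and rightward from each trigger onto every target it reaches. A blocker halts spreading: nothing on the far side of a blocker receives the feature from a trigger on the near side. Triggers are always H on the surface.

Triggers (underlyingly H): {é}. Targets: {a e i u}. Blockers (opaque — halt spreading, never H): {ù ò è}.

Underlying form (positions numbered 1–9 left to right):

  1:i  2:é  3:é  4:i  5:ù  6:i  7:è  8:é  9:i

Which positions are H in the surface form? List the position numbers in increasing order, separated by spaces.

1 2 3 4 8 9

From /é/ at 2 rightward: 3 /é/ is itself a trigger — this domain ends here.
From /é/ at 2 leftward: 1 /i/ → H; word edge.
From /é/ at 3 rightward: 4 /i/ → H; 5 /ù/ blocks.
From /é/ at 3 leftward: 2 /é/ is itself a trigger — this domain ends here.
From /é/ at 8 rightward: 9 /i/ → H; word edge.
From /é/ at 8 leftward: 7 /è/ blocks.
Target with no active source: position 6 stays [-high tone].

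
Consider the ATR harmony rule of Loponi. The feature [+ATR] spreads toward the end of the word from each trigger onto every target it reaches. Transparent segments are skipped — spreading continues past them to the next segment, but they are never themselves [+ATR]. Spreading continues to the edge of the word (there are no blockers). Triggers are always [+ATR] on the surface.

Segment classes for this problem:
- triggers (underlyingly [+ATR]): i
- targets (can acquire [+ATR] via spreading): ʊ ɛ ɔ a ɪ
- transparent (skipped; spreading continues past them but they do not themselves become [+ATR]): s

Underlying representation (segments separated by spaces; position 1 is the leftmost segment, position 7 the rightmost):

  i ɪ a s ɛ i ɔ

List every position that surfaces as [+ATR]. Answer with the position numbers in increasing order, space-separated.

1 2 3 5 6 7

From /i/ at 1 rightward: 2 /ɪ/ → [+ATR]; 3 /a/ → [+ATR]; 4 /s/ transparent; 5 /ɛ/ → [+ATR]; 6 /i/ is itself a trigger — this domain ends here.
From /i/ at 6 rightward: 7 /ɔ/ → [+ATR]; word edge.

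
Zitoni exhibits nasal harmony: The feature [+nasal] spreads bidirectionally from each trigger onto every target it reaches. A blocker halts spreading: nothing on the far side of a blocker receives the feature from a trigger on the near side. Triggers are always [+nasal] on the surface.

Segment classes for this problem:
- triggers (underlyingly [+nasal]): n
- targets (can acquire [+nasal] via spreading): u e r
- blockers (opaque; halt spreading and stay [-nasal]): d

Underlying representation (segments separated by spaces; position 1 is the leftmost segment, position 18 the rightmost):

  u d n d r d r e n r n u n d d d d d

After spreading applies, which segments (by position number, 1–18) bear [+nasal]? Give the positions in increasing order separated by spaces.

From /n/ at 3 rightward: 4 /d/ blocks.
From /n/ at 3 leftward: 2 /d/ blocks.
From /n/ at 9 rightward: 10 /r/ → [+nasal]; 11 /n/ is itself a trigger — this domain ends here.
From /n/ at 9 leftward: 8 /e/ → [+nasal]; 7 /r/ → [+nasal]; 6 /d/ blocks.
From /n/ at 11 rightward: 12 /u/ → [+nasal]; 13 /n/ is itself a trigger — this domain ends here.
From /n/ at 11 leftward: 10 /r/ → [+nasal]; 9 /n/ is itself a trigger — this domain ends here.
From /n/ at 13 rightward: 14 /d/ blocks.
From /n/ at 13 leftward: 12 /u/ → [+nasal]; 11 /n/ is itself a trigger — this domain ends here.
Targets with no active source: positions 1 5 stay [-nasal].

3 7 8 9 10 11 12 13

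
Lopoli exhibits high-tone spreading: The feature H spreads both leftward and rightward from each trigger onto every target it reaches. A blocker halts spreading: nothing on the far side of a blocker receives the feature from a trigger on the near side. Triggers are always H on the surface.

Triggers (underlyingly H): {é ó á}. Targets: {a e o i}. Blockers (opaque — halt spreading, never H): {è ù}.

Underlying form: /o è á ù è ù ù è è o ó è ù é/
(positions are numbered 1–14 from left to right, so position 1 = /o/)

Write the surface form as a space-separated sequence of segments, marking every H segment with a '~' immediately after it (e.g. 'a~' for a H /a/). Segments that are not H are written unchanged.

o è á~ ù è ù ù è è o~ ó~ è ù é~

From /á/ at 3 rightward: 4 /ù/ blocks.
From /á/ at 3 leftward: 2 /è/ blocks.
From /ó/ at 11 rightward: 12 /è/ blocks.
From /ó/ at 11 leftward: 10 /o/ → H; 9 /è/ blocks.
From /é/ at 14 rightward: word edge.
From /é/ at 14 leftward: 13 /ù/ blocks.
Target with no active source: position 1 stays [-high tone].
H positions on the surface: 3 10 11 14.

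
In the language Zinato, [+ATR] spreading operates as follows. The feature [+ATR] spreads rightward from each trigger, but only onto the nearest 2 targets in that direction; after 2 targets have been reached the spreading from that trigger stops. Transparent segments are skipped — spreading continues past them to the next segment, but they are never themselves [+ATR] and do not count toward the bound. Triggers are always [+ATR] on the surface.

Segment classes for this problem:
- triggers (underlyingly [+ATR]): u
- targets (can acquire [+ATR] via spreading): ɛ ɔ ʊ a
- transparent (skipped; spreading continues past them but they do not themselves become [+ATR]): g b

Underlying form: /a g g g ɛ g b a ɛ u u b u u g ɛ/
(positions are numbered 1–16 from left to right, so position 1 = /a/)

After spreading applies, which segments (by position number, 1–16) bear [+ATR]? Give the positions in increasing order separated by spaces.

From /u/ at 10 rightward: 11 /u/ is itself a trigger — this domain ends here.
From /u/ at 11 rightward: 12 /b/ transparent; 13 /u/ is itself a trigger — this domain ends here.
From /u/ at 13 rightward: 14 /u/ is itself a trigger — this domain ends here.
From /u/ at 14 rightward: 15 /g/ transparent; 16 /ɛ/ → [+ATR]; word edge.
Targets with no active source: positions 1 5 8 9 stay [-ATR].

10 11 13 14 16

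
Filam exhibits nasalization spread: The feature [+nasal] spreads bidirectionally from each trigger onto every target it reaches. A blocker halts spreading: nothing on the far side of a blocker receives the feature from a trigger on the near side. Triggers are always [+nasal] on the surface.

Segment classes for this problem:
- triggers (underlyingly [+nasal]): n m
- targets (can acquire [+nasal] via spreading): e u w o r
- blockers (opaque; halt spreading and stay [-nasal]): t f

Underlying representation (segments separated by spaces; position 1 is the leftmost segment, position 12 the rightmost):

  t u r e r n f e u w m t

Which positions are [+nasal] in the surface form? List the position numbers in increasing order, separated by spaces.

From /n/ at 6 rightward: 7 /f/ blocks.
From /n/ at 6 leftward: 5 /r/ → [+nasal]; 4 /e/ → [+nasal]; 3 /r/ → [+nasal]; 2 /u/ → [+nasal]; 1 /t/ blocks.
From /m/ at 11 rightward: 12 /t/ blocks.
From /m/ at 11 leftward: 10 /w/ → [+nasal]; 9 /u/ → [+nasal]; 8 /e/ → [+nasal]; 7 /f/ blocks.

2 3 4 5 6 8 9 10 11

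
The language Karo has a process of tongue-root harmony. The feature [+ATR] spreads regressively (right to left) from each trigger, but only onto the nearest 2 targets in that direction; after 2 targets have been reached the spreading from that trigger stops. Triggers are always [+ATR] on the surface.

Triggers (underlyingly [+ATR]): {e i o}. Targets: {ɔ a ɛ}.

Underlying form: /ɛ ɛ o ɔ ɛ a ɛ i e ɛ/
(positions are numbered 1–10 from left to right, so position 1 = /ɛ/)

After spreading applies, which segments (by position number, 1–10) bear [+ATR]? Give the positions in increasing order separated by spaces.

From /o/ at 3 leftward: 2 /ɛ/ → [+ATR]; 1 /ɛ/ → [+ATR]; bound reached.
From /i/ at 8 leftward: 7 /ɛ/ → [+ATR]; 6 /a/ → [+ATR]; bound reached.
From /e/ at 9 leftward: 8 /i/ is itself a trigger — this domain ends here.
Targets with no active source: positions 4 5 10 stay [-ATR].

1 2 3 6 7 8 9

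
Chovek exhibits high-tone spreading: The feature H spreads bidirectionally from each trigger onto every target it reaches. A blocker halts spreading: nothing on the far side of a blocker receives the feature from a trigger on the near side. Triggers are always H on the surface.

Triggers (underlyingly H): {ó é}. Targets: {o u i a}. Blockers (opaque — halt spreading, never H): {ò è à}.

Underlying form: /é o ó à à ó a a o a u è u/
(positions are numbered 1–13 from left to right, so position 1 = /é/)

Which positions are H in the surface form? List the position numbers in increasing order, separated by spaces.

1 2 3 6 7 8 9 10 11

From /é/ at 1 rightward: 2 /o/ → H; 3 /ó/ is itself a trigger — this domain ends here.
From /é/ at 1 leftward: word edge.
From /ó/ at 3 rightward: 4 /à/ blocks.
From /ó/ at 3 leftward: 2 /o/ → H; 1 /é/ is itself a trigger — this domain ends here.
From /ó/ at 6 rightward: 7 /a/ → H; 8 /a/ → H; 9 /o/ → H; 10 /a/ → H; 11 /u/ → H; 12 /è/ blocks.
From /ó/ at 6 leftward: 5 /à/ blocks.
Target with no active source: position 13 stays [-high tone].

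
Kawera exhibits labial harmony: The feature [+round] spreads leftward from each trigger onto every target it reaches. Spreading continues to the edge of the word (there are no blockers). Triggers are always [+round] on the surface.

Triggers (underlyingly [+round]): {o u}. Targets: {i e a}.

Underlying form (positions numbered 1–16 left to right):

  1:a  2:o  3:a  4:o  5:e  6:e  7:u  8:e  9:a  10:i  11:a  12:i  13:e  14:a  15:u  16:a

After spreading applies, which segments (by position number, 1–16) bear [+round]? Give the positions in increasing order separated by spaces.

1 2 3 4 5 6 7 8 9 10 11 12 13 14 15

From /o/ at 2 leftward: 1 /a/ → [+round]; word edge.
From /o/ at 4 leftward: 3 /a/ → [+round]; 2 /o/ is itself a trigger — this domain ends here.
From /u/ at 7 leftward: 6 /e/ → [+round]; 5 /e/ → [+round]; 4 /o/ is itself a trigger — this domain ends here.
From /u/ at 15 leftward: 14 /a/ → [+round]; 13 /e/ → [+round]; 12 /i/ → [+round]; 11 /a/ → [+round]; 10 /i/ → [+round]; 9 /a/ → [+round]; 8 /e/ → [+round]; 7 /u/ is itself a trigger — this domain ends here.
Target with no active source: position 16 stays [-round].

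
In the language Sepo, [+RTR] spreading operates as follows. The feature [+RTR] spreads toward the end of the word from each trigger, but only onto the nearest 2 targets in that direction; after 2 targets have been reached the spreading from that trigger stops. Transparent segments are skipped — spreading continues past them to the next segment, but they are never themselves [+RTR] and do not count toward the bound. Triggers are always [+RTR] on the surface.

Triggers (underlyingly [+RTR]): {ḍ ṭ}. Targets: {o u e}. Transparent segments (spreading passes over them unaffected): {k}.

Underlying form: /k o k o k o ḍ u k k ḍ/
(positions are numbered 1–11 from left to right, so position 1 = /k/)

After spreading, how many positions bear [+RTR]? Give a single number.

3

From /ḍ/ at 7 rightward: 8 /u/ → [+RTR]; 9 /k/ transparent; 10 /k/ transparent; 11 /ḍ/ is itself a trigger — this domain ends here.
From /ḍ/ at 11 rightward: word edge.
Targets with no active source: positions 2 4 6 stay [-emphatic].
[+RTR] positions on the surface: 7 8 11.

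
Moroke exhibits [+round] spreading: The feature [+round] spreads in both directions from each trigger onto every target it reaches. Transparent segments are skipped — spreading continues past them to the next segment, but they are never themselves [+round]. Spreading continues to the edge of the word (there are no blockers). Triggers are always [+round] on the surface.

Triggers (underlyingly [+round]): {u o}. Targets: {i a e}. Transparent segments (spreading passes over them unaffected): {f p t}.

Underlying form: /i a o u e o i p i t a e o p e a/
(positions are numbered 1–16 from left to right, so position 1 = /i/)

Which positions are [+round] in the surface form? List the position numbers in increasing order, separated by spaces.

1 2 3 4 5 6 7 9 11 12 13 15 16

From /o/ at 3 rightward: 4 /u/ is itself a trigger — this domain ends here.
From /o/ at 3 leftward: 2 /a/ → [+round]; 1 /i/ → [+round]; word edge.
From /u/ at 4 rightward: 5 /e/ → [+round]; 6 /o/ is itself a trigger — this domain ends here.
From /u/ at 4 leftward: 3 /o/ is itself a trigger — this domain ends here.
From /o/ at 6 rightward: 7 /i/ → [+round]; 8 /p/ transparent; 9 /i/ → [+round]; 10 /t/ transparent; 11 /a/ → [+round]; 12 /e/ → [+round]; 13 /o/ is itself a trigger — this domain ends here.
From /o/ at 6 leftward: 5 /e/ → [+round]; 4 /u/ is itself a trigger — this domain ends here.
From /o/ at 13 rightward: 14 /p/ transparent; 15 /e/ → [+round]; 16 /a/ → [+round]; word edge.
From /o/ at 13 leftward: 12 /e/ → [+round]; 11 /a/ → [+round]; 10 /t/ transparent; 9 /i/ → [+round]; 8 /p/ transparent; 7 /i/ → [+round]; 6 /o/ is itself a trigger — this domain ends here.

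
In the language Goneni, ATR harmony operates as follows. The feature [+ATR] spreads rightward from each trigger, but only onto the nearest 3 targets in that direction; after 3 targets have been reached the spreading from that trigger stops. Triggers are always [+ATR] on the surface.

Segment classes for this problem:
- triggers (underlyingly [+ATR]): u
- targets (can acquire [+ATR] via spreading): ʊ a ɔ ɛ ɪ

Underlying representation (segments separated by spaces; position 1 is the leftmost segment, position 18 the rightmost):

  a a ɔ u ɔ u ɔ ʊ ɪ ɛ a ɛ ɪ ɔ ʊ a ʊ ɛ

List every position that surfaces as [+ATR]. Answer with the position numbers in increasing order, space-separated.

4 5 6 7 8 9

From /u/ at 4 rightward: 5 /ɔ/ → [+ATR]; 6 /u/ is itself a trigger — this domain ends here.
From /u/ at 6 rightward: 7 /ɔ/ → [+ATR]; 8 /ʊ/ → [+ATR]; 9 /ɪ/ → [+ATR]; bound reached.
Targets with no active source: positions 1 2 3 10 11 12 13 14 15 16 17 18 stay [-ATR].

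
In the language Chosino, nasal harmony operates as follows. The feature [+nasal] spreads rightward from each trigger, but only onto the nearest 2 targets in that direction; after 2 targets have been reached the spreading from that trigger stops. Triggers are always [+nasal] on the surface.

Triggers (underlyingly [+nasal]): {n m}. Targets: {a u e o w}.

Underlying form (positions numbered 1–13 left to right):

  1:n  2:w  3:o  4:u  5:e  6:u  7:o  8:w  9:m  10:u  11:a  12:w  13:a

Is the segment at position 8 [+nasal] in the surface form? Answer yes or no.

no

From /n/ at 1 rightward: 2 /w/ → [+nasal]; 3 /o/ → [+nasal]; bound reached.
From /m/ at 9 rightward: 10 /u/ → [+nasal]; 11 /a/ → [+nasal]; bound reached.
Targets with no active source: positions 4 5 6 7 8 12 13 stay [-nasal].
[+nasal] positions on the surface: 1 2 3 9 10 11.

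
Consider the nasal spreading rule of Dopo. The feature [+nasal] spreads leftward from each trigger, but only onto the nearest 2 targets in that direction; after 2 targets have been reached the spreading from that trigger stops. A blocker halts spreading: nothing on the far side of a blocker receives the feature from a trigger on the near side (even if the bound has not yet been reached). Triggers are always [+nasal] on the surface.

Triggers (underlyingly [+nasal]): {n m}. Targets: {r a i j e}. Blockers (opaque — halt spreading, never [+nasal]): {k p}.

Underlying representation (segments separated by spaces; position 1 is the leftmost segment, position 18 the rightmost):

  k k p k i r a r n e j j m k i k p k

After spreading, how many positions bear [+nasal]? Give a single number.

6

From /n/ at 9 leftward: 8 /r/ → [+nasal]; 7 /a/ → [+nasal]; bound reached.
From /m/ at 13 leftward: 12 /j/ → [+nasal]; 11 /j/ → [+nasal]; bound reached.
Targets with no active source: positions 5 6 10 15 stay [-nasal].
[+nasal] positions on the surface: 7 8 9 11 12 13.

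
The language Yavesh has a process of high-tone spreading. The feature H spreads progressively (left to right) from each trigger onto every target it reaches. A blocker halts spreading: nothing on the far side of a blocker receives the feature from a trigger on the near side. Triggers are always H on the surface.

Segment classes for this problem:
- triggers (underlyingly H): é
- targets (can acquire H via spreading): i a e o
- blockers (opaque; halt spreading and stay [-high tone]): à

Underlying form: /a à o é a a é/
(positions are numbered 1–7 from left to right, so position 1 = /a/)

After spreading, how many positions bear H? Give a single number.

4

From /é/ at 4 rightward: 5 /a/ → H; 6 /a/ → H; 7 /é/ is itself a trigger — this domain ends here.
From /é/ at 7 rightward: word edge.
Targets with no active source: positions 1 3 stay [-high tone].
H positions on the surface: 4 5 6 7.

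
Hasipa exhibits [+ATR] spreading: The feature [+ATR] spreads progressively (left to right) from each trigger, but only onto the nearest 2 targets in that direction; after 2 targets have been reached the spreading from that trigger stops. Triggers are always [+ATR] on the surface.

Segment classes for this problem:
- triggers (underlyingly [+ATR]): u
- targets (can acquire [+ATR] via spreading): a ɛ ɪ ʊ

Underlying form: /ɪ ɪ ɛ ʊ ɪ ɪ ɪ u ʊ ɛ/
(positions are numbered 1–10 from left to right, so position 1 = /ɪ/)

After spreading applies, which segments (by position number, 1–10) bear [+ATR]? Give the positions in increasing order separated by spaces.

From /u/ at 8 rightward: 9 /ʊ/ → [+ATR]; 10 /ɛ/ → [+ATR]; bound reached.
Targets with no active source: positions 1 2 3 4 5 6 7 stay [-ATR].

8 9 10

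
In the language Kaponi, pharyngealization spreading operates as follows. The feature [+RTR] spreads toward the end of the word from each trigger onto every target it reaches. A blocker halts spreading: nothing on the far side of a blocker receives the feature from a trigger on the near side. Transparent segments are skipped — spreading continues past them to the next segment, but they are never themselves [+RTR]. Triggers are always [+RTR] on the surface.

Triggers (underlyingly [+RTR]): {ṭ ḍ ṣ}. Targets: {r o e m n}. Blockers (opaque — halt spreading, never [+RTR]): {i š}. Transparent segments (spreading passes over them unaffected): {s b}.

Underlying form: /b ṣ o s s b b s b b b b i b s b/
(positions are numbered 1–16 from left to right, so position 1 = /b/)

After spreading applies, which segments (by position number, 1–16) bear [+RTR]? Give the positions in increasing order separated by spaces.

2 3

From /ṣ/ at 2 rightward: 3 /o/ → [+RTR]; 4 /s/ transparent; 5 /s/ transparent; 6 /b/ transparent; 7 /b/ transparent; 8 /s/ transparent; 9 /b/ transparent; 10 /b/ transparent; 11 /b/ transparent; 12 /b/ transparent; 13 /i/ blocks.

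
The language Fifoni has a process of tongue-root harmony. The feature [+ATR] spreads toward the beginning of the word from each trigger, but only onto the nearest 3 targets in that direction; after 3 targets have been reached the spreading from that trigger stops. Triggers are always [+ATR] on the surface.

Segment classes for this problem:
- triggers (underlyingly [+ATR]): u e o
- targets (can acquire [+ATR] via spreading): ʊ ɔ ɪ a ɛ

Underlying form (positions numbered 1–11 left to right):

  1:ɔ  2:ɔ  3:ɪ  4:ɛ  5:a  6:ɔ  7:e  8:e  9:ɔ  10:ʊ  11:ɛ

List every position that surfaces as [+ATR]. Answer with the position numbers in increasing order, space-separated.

4 5 6 7 8

From /e/ at 7 leftward: 6 /ɔ/ → [+ATR]; 5 /a/ → [+ATR]; 4 /ɛ/ → [+ATR]; bound reached.
From /e/ at 8 leftward: 7 /e/ is itself a trigger — this domain ends here.
Targets with no active source: positions 1 2 3 9 10 11 stay [-ATR].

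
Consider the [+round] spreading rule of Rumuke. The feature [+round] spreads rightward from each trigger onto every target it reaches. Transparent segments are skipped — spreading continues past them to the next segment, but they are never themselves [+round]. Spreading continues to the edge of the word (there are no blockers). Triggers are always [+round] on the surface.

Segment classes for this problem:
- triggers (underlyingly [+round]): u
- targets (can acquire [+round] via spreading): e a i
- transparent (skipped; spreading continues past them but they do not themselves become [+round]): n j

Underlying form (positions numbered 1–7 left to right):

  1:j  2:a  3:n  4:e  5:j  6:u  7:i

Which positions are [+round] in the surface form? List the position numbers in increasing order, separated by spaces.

From /u/ at 6 rightward: 7 /i/ → [+round]; word edge.
Targets with no active source: positions 2 4 stay [-round].

6 7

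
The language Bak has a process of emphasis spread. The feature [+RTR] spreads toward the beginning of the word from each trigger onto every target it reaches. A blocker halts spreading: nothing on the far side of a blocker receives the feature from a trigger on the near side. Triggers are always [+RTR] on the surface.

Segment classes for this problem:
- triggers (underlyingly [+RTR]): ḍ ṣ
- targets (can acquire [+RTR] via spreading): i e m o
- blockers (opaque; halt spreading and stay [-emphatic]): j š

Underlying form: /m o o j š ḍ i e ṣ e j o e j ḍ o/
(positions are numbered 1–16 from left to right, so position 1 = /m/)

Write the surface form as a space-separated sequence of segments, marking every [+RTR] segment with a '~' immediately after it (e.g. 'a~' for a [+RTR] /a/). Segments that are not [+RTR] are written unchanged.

From /ḍ/ at 6 leftward: 5 /š/ blocks.
From /ṣ/ at 9 leftward: 8 /e/ → [+RTR]; 7 /i/ → [+RTR]; 6 /ḍ/ is itself a trigger — this domain ends here.
From /ḍ/ at 15 leftward: 14 /j/ blocks.
Targets with no active source: positions 1 2 3 10 12 13 16 stay [-emphatic].
[+RTR] positions on the surface: 6 7 8 9 15.

m o o j š ḍ~ i~ e~ ṣ~ e j o e j ḍ~ o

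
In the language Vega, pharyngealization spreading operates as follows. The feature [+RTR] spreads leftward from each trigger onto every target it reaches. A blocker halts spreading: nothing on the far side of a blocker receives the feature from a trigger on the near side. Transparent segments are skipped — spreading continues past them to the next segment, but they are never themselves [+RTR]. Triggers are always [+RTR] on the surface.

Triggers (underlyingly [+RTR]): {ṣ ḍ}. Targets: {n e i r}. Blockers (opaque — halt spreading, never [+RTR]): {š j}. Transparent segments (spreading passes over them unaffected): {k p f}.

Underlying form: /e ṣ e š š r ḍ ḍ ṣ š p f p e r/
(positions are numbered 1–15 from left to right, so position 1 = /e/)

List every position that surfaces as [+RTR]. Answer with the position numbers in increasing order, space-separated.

1 2 6 7 8 9

From /ṣ/ at 2 leftward: 1 /e/ → [+RTR]; word edge.
From /ḍ/ at 7 leftward: 6 /r/ → [+RTR]; 5 /š/ blocks.
From /ḍ/ at 8 leftward: 7 /ḍ/ is itself a trigger — this domain ends here.
From /ṣ/ at 9 leftward: 8 /ḍ/ is itself a trigger — this domain ends here.
Targets with no active source: positions 3 14 15 stay [-emphatic].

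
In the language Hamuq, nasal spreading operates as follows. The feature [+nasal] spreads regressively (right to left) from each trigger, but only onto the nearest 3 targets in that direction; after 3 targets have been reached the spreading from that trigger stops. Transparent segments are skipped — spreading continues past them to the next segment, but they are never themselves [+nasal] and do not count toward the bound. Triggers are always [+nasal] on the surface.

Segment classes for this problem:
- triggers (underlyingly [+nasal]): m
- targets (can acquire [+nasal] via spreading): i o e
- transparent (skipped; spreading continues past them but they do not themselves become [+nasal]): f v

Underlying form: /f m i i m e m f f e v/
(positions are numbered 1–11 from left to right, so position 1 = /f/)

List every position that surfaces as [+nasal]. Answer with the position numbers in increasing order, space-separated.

From /m/ at 2 leftward: 1 /f/ transparent; word edge.
From /m/ at 5 leftward: 4 /i/ → [+nasal]; 3 /i/ → [+nasal]; 2 /m/ is itself a trigger — this domain ends here.
From /m/ at 7 leftward: 6 /e/ → [+nasal]; 5 /m/ is itself a trigger — this domain ends here.
Target with no active source: position 10 stays [-nasal].

2 3 4 5 6 7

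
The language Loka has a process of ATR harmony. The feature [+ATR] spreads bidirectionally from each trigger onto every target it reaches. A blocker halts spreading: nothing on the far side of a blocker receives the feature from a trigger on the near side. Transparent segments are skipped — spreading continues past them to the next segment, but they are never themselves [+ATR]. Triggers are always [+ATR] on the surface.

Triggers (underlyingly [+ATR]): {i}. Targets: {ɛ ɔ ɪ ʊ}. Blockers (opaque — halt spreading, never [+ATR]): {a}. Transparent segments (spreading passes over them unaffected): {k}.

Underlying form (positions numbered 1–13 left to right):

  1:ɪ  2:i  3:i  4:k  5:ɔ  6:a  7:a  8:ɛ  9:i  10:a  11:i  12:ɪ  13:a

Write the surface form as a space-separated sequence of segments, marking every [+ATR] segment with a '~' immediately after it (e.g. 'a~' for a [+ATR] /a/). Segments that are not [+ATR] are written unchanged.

From /i/ at 2 rightward: 3 /i/ is itself a trigger — this domain ends here.
From /i/ at 2 leftward: 1 /ɪ/ → [+ATR]; word edge.
From /i/ at 3 rightward: 4 /k/ transparent; 5 /ɔ/ → [+ATR]; 6 /a/ blocks.
From /i/ at 3 leftward: 2 /i/ is itself a trigger — this domain ends here.
From /i/ at 9 rightward: 10 /a/ blocks.
From /i/ at 9 leftward: 8 /ɛ/ → [+ATR]; 7 /a/ blocks.
From /i/ at 11 rightward: 12 /ɪ/ → [+ATR]; 13 /a/ blocks.
From /i/ at 11 leftward: 10 /a/ blocks.
[+ATR] positions on the surface: 1 2 3 5 8 9 11 12.

ɪ~ i~ i~ k ɔ~ a a ɛ~ i~ a i~ ɪ~ a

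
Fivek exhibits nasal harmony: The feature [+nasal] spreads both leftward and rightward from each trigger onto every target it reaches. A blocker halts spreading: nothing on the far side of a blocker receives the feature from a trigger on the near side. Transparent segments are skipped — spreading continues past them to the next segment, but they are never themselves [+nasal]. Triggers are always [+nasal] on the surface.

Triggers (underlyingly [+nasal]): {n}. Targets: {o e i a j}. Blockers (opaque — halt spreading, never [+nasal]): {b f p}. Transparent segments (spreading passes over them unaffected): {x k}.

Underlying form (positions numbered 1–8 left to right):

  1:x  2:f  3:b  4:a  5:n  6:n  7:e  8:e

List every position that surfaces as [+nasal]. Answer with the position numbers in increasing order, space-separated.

From /n/ at 5 rightward: 6 /n/ is itself a trigger — this domain ends here.
From /n/ at 5 leftward: 4 /a/ → [+nasal]; 3 /b/ blocks.
From /n/ at 6 rightward: 7 /e/ → [+nasal]; 8 /e/ → [+nasal]; word edge.
From /n/ at 6 leftward: 5 /n/ is itself a trigger — this domain ends here.

4 5 6 7 8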